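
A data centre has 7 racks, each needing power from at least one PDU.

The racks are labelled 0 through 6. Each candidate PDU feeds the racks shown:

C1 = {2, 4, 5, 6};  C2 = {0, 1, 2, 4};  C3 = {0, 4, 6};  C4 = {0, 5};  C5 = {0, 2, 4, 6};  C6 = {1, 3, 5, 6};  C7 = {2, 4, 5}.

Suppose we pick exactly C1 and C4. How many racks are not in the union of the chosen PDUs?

Union of C1, C4 = {0, 2, 4, 5, 6}.
Not covered: 1, 3 — 2 racks.

2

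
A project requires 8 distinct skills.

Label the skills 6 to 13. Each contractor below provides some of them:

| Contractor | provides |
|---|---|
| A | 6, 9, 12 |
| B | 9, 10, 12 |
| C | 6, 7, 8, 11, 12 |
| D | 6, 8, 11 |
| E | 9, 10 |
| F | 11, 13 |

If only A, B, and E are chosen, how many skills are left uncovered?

4

Union of A, B, E = {6, 9, 10, 12}.
Not covered: 7, 8, 11, 13 — 4 skills.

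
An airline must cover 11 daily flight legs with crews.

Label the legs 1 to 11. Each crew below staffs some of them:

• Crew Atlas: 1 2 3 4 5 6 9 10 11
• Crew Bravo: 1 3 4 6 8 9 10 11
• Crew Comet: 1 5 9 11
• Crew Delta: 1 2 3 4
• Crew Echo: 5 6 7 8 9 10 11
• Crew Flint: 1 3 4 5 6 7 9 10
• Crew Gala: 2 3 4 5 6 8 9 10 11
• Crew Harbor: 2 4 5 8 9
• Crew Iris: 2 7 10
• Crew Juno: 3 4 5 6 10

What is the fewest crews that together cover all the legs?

Take {Delta, Echo}. Their union is {1, 2, 3, 4, 5, 6, 7, 8, 9, 10, 11}, which is all 11 legs.
No single crew has all 11 legs (the largest, Atlas, has 9), so 2 is optimal.

2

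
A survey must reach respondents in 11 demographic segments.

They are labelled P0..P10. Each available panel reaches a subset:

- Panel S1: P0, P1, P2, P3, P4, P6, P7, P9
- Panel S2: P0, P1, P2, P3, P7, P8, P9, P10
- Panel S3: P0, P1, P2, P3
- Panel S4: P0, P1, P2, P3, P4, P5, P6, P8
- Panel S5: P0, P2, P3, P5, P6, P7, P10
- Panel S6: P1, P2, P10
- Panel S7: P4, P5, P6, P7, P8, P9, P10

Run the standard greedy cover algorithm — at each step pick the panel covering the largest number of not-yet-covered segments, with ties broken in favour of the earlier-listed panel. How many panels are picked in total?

2

Greedy: pick S1 (covers 8 new) → pick S7 (covers 3 new). Total picks: 2.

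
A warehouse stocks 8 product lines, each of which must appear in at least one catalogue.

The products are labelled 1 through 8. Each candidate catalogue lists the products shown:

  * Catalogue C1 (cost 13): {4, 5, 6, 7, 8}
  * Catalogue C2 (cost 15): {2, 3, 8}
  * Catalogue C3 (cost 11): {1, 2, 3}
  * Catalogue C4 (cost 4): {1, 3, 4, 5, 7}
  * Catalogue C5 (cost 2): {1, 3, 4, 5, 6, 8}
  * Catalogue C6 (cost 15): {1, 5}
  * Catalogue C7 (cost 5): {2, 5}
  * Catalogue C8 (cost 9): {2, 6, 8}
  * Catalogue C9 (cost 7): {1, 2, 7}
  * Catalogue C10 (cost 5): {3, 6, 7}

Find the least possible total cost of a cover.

C5, C9 together cover every product (C5 ∪ C9 = {1, 2, 3, 4, 5, 6, 7, 8}); total cost 2 + 7 = 9.
No covering selection has total cost below 9.

9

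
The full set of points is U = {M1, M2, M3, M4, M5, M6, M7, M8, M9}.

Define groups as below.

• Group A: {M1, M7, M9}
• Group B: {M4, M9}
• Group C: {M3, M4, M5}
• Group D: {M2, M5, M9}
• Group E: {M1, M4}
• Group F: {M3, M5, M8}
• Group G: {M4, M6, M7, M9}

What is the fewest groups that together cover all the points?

4

Take {A, D, F, G}. Their union is {M1, M2, M3, M4, M5, M6, M7, M8, M9}, which is all 9 points.
No 3 of the 7 groups cover everything (all 35 combinations miss at least one point), so 4 is optimal.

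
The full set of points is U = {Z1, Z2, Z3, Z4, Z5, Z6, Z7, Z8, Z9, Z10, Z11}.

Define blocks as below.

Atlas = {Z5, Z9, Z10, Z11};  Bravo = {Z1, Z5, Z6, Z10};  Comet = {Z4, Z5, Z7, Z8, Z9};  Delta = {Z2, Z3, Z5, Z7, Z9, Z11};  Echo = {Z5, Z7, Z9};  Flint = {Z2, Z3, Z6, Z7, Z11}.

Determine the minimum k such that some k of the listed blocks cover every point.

3

Bravo, Comet, and Flint cover everything between them: the union {Z1, Z2, Z3, Z4, Z5, Z6, Z7, Z8, Z9, Z10, Z11} is all of U.
Only Bravo contains Z1, so Bravo is forced; the remaining 7 points need at least 2 more blocks (each remaining block adds at most 5) — so at least 3 blocks are needed, and 3 is optimal.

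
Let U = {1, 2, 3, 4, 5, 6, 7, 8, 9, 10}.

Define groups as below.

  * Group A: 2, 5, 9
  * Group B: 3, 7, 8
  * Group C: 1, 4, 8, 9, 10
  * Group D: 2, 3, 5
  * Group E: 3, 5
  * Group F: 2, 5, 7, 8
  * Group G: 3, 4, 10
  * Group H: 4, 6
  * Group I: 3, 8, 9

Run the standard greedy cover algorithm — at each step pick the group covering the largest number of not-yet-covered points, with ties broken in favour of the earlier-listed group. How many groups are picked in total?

4

Greedy: pick C (covers 5 new) → pick D (covers 3 new) → pick B (covers 1 new) → pick H (covers 1 new). Total picks: 4.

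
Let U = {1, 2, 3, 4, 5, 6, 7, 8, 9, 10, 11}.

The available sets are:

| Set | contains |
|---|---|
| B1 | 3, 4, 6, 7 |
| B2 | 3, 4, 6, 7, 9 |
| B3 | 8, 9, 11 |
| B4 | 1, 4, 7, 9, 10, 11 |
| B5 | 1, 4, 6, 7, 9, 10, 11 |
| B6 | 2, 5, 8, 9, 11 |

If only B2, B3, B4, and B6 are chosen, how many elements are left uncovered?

0

Union of B2, B3, B4, B6 = {1, 2, 3, 4, 5, 6, 7, 8, 9, 10, 11} — that's every element, so 0 are uncovered.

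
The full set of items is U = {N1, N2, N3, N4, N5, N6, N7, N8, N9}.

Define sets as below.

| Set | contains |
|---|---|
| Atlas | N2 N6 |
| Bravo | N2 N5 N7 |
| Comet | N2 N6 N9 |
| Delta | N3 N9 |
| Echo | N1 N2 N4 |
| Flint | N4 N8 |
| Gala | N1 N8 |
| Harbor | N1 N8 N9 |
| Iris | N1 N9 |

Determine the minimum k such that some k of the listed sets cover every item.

5

Atlas, Bravo, Delta, Flint, and Iris cover everything between them: the union {N1, N2, N3, N4, N5, N6, N7, N8, N9} is all of U.
No 4 of the 9 sets cover everything (all 126 combinations miss at least one item), so 5 is optimal.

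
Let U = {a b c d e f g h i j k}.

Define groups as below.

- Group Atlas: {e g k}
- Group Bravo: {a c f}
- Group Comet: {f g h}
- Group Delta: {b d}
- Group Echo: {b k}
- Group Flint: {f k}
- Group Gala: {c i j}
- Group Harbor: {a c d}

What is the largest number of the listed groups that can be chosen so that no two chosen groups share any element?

Comet, Echo, Gala are pairwise disjoint (Comet={f,g,h}; Echo={b,k}; Gala={c,i,j}).
Every remaining group overlaps one of these, and no 4 of the listed groups are pairwise disjoint, so 3 is the maximum.

3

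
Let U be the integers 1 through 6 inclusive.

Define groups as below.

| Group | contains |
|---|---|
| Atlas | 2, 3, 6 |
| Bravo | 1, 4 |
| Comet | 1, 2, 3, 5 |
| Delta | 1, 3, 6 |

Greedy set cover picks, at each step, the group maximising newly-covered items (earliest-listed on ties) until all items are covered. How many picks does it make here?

3

Greedy: pick Comet (covers 4 new) → pick Atlas (covers 1 new) → pick Bravo (covers 1 new). Total picks: 3.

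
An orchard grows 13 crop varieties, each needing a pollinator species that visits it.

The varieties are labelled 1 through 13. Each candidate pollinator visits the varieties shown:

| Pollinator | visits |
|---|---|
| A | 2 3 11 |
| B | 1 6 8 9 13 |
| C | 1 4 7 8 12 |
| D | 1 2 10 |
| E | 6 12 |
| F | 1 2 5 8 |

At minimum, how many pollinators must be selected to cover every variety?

5

A and B and C and D and F together: A ∪ B ∪ C ∪ D ∪ F = {1, 2, 3, 4, 5, 6, 7, 8, 9, 10, 11, 12, 13} — every variety is covered.
No 4 of the 6 pollinators cover everything (all 15 combinations miss at least one variety), so 5 is optimal.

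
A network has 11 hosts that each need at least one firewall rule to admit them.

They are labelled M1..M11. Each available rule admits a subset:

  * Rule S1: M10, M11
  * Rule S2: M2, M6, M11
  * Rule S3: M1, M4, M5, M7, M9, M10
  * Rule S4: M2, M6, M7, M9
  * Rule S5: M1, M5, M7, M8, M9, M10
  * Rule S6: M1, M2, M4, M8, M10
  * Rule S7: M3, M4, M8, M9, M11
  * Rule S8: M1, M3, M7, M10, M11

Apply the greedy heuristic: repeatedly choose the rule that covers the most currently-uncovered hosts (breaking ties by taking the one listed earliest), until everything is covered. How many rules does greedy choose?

3

Greedy: pick S3 (covers 6 new) → pick S2 (covers 3 new) → pick S7 (covers 2 new). Total picks: 3.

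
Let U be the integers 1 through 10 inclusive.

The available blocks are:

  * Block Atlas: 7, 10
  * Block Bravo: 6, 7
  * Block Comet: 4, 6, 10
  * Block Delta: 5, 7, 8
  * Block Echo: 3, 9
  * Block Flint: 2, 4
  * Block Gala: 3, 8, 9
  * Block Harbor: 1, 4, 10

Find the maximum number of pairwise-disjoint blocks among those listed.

3

Atlas, Echo, Flint are pairwise disjoint (Atlas={7,10}; Echo={3,9}; Flint={2,4}).
Every remaining block overlaps one of these, and no 4 of the listed blocks are pairwise disjoint, so 3 is the maximum.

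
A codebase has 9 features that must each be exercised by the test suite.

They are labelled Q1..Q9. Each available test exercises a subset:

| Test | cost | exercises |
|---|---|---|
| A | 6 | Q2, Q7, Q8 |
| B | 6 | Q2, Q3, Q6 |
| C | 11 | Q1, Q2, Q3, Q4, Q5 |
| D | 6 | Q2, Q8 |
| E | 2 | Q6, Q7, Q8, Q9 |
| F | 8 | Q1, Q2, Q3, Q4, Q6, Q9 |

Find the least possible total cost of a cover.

13

C, E together cover every feature (C ∪ E = {Q1, Q2, Q3, Q4, Q5, Q6, Q7, Q8, Q9}); total cost 11 + 2 = 13.
The greedy pick E, F, C costs 21; no covering selection beats 13.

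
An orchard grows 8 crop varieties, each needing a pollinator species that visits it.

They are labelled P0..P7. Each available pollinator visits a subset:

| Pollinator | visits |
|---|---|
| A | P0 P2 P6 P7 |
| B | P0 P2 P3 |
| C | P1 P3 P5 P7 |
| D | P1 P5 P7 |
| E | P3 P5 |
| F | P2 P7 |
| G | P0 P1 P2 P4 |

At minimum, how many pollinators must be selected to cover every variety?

3

Take {A, C, G}. Their union is {P0, P1, P2, P3, P4, P5, P6, P7}, which is all 8 varieties.
Only G contains P4, so G is forced; the remaining 4 varieties need at least 2 more pollinators (each remaining pollinator adds at most 3) — so at least 3 pollinators are needed, and 3 is optimal.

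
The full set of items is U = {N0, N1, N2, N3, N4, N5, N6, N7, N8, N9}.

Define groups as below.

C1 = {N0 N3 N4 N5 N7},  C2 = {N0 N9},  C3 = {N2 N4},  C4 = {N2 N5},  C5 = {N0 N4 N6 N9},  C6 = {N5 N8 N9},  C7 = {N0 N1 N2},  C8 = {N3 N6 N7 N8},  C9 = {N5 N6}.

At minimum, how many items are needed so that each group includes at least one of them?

4

H = {N0, N2, N5, N8} meets every group (each contains at least one member of H), and |H| = 4.
No choice of 3 items meets every group, so 4 is the minimum.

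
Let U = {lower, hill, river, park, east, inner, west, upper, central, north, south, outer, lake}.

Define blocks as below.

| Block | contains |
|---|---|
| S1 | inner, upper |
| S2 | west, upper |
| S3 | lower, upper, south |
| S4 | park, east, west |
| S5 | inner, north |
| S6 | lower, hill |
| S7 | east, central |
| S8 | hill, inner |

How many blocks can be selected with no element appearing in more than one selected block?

4

S2, S5, S6, S7 are pairwise disjoint (S2={west,upper}; S5={inner,north}; S6={lower,hill}; S7={east,central}).
Every remaining block overlaps one of these, and no 5 of the listed blocks are pairwise disjoint, so 4 is the maximum.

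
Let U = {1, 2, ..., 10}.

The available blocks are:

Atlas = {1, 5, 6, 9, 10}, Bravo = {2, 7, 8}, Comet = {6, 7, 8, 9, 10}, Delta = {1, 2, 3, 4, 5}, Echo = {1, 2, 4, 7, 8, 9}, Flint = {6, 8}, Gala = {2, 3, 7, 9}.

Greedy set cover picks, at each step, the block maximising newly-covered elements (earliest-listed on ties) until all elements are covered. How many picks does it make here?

Greedy: pick Echo (covers 6 new) → pick Atlas (covers 3 new) → pick Delta (covers 1 new). Total picks: 3.
(The true minimum cover uses only 2 blocks, so greedy is not optimal here.)

3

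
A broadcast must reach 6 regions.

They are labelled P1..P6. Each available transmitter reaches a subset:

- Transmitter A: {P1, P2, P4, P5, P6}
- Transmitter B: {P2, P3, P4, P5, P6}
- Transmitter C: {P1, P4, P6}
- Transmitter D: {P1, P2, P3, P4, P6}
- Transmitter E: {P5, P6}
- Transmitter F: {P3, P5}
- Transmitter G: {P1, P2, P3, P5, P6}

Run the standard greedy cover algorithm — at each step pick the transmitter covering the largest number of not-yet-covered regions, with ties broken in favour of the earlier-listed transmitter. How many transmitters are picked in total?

Greedy: pick A (covers 5 new) → pick B (covers 1 new). Total picks: 2.

2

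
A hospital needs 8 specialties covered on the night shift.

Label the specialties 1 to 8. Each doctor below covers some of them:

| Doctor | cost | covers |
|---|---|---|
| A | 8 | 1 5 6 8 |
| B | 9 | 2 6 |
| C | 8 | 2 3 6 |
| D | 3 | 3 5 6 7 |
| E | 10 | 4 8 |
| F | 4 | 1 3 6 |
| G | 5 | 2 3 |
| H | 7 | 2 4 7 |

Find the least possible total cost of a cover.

A, D, H together cover every specialty (A ∪ D ∪ H = {1, 2, 3, 4, 5, 6, 7, 8}); total cost 8 + 3 + 7 = 18.
No covering selection has total cost below 18.

18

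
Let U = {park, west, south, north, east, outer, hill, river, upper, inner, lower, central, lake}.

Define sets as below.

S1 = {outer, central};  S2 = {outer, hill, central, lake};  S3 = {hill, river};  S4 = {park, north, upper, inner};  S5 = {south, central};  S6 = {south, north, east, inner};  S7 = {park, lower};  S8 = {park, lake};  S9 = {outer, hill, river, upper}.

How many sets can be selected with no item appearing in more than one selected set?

S1, S3, S6, S7 are pairwise disjoint (S1={outer,central}; S3={hill,river}; S6={south,north,east,inner}; S7={park,lower}).
Every remaining set overlaps one of these, and no 5 of the listed sets are pairwise disjoint, so 4 is the maximum.

4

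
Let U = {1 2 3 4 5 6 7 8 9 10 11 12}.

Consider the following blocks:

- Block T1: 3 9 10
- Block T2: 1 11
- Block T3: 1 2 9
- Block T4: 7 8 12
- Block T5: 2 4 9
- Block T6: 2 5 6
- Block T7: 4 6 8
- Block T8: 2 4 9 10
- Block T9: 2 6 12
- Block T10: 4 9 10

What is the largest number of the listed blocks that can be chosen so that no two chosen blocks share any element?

4

T2, T4, T6, T10 are pairwise disjoint (T2={1,11}; T4={7,8,12}; T6={2,5,6}; T10={4,9,10}).
Every remaining block overlaps one of these, and no 5 of the listed blocks are pairwise disjoint, so 4 is the maximum.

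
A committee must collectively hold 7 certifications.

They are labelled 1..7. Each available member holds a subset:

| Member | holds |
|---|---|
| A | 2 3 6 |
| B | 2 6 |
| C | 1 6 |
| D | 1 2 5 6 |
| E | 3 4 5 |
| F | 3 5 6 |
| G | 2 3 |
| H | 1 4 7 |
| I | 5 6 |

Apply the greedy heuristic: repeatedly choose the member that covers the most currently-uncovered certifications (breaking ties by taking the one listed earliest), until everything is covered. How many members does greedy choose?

Greedy: pick D (covers 4 new) → pick E (covers 2 new) → pick H (covers 1 new). Total picks: 3.

3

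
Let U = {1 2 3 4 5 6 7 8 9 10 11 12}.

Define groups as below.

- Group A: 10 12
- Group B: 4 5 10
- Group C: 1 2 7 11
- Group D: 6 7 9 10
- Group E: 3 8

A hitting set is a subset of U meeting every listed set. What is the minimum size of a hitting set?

3

H = {1, 8, 10} meets every group (each contains at least one member of H), and |H| = 3.
The groups B, C, E are pairwise disjoint, so any hitting set needs a separate point for each — at least 3. Hence 3 is optimal.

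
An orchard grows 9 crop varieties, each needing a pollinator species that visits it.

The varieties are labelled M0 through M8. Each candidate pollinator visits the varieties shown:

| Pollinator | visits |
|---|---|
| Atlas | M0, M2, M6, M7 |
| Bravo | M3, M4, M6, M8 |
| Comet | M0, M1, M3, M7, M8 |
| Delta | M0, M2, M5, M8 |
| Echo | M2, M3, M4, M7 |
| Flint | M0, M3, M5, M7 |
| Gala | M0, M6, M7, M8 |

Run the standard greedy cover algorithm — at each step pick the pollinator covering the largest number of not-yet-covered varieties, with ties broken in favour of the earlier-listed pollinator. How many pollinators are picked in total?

4

Greedy: pick Comet (covers 5 new) → pick Atlas (covers 2 new) → pick Bravo (covers 1 new) → pick Delta (covers 1 new). Total picks: 4.
(The true minimum cover uses only 3 pollinators, so greedy is not optimal here.)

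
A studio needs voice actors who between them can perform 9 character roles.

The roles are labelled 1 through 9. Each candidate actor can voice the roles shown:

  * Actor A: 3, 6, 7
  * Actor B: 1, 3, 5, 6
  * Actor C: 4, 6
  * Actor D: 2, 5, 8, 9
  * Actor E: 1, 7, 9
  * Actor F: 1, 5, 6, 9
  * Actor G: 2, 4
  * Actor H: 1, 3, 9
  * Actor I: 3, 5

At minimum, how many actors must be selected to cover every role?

A and D and F and G together: A ∪ D ∪ F ∪ G = {1, 2, 3, 4, 5, 6, 7, 8, 9} — every role is covered.
No 3 of the 9 actors cover everything (all 84 combinations miss at least one role), so 4 is optimal.

4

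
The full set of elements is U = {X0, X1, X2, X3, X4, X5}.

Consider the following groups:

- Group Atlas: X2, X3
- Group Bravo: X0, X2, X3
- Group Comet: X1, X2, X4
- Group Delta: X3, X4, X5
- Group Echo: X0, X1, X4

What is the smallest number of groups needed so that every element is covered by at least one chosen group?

3

Take {Bravo, Comet, Delta}. Their union is {X0, X1, X2, X3, X4, X5}, which is all 6 elements.
Only Delta contains X5, so Delta is forced; the remaining 3 elements need at least 2 more groups (each remaining group adds at most 2) — so at least 3 groups are needed, and 3 is optimal.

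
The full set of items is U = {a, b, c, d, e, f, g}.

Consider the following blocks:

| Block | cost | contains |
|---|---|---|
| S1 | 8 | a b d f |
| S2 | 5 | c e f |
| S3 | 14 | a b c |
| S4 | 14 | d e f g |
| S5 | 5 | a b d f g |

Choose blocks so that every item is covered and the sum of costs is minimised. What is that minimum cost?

S2, S5 together cover every item (S2 ∪ S5 = {a, b, c, d, e, f, g}); total cost 5 + 5 = 10.
No covering selection has total cost below 10.

10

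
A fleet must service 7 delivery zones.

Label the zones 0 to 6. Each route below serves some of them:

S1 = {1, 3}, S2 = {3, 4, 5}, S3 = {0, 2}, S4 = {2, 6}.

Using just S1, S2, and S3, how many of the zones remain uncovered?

Union of S1, S2, S3 = {0, 1, 2, 3, 4, 5}.
Not covered: 6 — 1 zone.

1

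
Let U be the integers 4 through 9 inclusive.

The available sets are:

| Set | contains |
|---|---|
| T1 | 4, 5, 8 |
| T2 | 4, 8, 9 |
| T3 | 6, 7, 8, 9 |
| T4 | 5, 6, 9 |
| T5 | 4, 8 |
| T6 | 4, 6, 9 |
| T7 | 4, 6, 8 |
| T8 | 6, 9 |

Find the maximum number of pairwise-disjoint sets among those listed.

T4, T5 are pairwise disjoint (T4={5,6,9}; T5={4,8}).
Every remaining set overlaps one of these, and no 3 of the listed sets are pairwise disjoint, so 2 is the maximum.

2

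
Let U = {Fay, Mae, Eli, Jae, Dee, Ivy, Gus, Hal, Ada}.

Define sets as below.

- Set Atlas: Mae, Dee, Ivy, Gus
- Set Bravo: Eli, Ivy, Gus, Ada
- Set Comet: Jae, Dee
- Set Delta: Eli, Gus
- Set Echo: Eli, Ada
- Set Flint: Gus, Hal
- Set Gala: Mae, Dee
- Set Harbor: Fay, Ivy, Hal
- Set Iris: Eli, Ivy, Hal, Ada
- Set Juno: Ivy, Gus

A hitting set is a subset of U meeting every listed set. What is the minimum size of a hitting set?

H = {Dee, Gus, Hal, Ada} meets every set (each contains at least one member of H), and |H| = 4.
No choice of 3 points meets every set, so 4 is the minimum.

4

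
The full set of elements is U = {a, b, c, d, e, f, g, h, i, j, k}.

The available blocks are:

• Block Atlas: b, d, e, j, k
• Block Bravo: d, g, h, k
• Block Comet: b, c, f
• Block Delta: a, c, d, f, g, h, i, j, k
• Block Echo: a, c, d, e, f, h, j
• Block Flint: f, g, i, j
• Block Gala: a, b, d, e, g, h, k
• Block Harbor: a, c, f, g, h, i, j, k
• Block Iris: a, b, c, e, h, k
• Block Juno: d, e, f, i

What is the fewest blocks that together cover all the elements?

Gala and Harbor together: Gala ∪ Harbor = {a, b, c, d, e, f, g, h, i, j, k} — every element is covered.
No single block has all 11 elements (the largest, Delta, has 9), so 2 is optimal.

2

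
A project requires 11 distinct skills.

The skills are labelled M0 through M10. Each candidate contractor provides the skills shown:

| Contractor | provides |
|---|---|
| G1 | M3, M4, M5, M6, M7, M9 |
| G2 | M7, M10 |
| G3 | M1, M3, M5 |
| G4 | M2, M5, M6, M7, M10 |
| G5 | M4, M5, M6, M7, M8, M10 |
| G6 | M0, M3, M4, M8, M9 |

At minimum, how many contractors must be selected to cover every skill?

Take {G3, G4, G6}. Their union is {M0, M1, M2, M3, M4, M5, M6, M7, M8, M9, M10}, which is all 11 skills.
Only G6 contains M0, so G6 is forced; the remaining 6 skills need at least 2 more contractors (each remaining contractor adds at most 5) — so at least 3 contractors are needed, and 3 is optimal.

3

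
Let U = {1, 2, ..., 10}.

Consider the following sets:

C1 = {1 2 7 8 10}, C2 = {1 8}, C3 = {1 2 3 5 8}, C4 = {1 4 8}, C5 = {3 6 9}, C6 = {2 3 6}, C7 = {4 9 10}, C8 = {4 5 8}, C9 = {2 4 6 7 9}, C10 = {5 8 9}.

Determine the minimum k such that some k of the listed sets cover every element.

3

C1, C5, and C8 cover everything between them: the union {1, 2, 3, 4, 5, 6, 7, 8, 9, 10} is all of U.
No 2 of the 10 sets cover everything (all 45 combinations miss at least one element), so 3 is optimal.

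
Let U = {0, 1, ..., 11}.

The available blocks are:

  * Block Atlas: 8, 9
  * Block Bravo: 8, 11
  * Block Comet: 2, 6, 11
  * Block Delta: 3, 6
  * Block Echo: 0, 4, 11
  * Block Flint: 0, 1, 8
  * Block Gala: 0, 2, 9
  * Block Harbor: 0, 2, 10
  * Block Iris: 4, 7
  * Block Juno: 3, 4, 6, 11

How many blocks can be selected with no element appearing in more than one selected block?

Bravo, Delta, Harbor, Iris are pairwise disjoint (Bravo={8,11}; Delta={3,6}; Harbor={0,2,10}; Iris={4,7}).
Every remaining block overlaps one of these, and no 5 of the listed blocks are pairwise disjoint, so 4 is the maximum.

4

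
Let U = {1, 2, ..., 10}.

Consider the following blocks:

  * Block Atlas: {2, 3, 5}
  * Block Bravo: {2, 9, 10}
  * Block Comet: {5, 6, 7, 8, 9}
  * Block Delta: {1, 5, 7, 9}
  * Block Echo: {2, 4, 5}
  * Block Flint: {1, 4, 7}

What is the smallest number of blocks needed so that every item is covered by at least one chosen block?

4

Atlas, Bravo, Comet, and Flint cover everything between them: the union {1, 2, 3, 4, 5, 6, 7, 8, 9, 10} is all of U.
Only Comet contains 6, so Comet is forced; the remaining 5 items need at least 3 more blocks (each remaining block adds at most 2) — so at least 4 blocks are needed, and 4 is optimal.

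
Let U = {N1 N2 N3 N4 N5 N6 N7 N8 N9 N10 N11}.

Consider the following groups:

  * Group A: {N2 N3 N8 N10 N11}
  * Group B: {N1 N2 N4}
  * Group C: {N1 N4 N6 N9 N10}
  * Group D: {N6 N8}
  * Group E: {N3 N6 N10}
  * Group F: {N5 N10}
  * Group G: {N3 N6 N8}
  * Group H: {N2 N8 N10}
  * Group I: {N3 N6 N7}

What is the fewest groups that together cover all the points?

4

A, C, F, and I cover everything between them: the union {N1, N2, N3, N4, N5, N6, N7, N8, N9, N10, N11} is all of U.
Only F contains N5, so F is forced; the remaining 9 points need at least 3 more groups (each remaining group adds at most 4) — so at least 4 groups are needed, and 4 is optimal.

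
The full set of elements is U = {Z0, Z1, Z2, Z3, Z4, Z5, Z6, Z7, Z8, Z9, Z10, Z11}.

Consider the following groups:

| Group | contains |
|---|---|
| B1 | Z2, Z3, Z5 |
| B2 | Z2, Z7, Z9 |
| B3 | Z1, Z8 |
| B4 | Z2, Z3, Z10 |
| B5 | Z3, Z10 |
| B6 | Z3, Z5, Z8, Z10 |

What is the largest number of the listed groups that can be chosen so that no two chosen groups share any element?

3

B2, B3, B5 are pairwise disjoint (B2={Z2,Z7,Z9}; B3={Z1,Z8}; B5={Z3,Z10}).
Every remaining group overlaps one of these, and no 4 of the listed groups are pairwise disjoint, so 3 is the maximum.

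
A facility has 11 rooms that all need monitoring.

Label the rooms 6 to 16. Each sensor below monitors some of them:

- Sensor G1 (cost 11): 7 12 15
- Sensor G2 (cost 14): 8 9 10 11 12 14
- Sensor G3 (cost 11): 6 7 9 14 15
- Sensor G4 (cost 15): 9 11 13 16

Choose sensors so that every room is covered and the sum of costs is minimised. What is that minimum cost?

G2, G3, G4 together cover every room (G2 ∪ G3 ∪ G4 = {6, 7, 8, 9, 10, 11, 12, 13, 14, 15, 16}); total cost 14 + 11 + 15 = 40.
No covering selection has total cost below 40.

40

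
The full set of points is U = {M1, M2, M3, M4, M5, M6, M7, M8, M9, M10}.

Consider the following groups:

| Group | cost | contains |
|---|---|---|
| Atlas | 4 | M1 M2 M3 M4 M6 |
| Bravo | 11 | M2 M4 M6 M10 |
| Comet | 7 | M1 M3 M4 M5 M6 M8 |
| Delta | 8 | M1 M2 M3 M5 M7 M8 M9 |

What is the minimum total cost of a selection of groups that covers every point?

19

Bravo, Delta together cover every point (Bravo ∪ Delta = {M1, M2, M3, M4, M5, M6, M7, M8, M9, M10}); total cost 11 + 8 = 19.
The greedy pick Atlas, Delta, Bravo costs 23; no covering selection beats 19.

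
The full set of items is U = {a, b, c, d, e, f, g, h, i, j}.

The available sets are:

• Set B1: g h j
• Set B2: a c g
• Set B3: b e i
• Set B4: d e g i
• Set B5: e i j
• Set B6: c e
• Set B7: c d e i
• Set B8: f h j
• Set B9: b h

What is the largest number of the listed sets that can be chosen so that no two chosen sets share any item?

B2, B5, B9 are pairwise disjoint (B2={a,c,g}; B5={e,i,j}; B9={b,h}).
Every remaining set overlaps one of these, and no 4 of the listed sets are pairwise disjoint, so 3 is the maximum.

3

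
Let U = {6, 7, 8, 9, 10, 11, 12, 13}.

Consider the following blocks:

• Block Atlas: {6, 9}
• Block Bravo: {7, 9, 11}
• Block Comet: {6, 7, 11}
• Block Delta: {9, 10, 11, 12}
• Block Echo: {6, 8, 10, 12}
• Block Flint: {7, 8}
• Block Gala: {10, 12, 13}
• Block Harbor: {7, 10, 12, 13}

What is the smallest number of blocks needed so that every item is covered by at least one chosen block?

3

Take {Delta, Echo, Harbor}. Their union is {6, 7, 8, 9, 10, 11, 12, 13}, which is all 8 items.
No 2 of the 8 blocks cover everything (all 28 combinations miss at least one item), so 3 is optimal.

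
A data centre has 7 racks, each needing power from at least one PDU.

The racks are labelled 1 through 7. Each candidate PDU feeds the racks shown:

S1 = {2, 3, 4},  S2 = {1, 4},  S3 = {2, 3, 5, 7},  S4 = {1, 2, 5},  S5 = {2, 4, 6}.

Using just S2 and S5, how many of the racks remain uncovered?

3

Union of S2, S5 = {1, 2, 4, 6}.
Not covered: 3, 5, 7 — 3 racks.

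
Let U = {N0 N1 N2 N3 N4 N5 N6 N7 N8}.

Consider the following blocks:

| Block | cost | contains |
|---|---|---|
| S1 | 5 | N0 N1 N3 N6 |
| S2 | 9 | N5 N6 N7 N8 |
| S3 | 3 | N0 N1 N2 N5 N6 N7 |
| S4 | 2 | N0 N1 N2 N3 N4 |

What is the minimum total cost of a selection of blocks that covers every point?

11

S2, S4 together cover every point (S2 ∪ S4 = {N0, N1, N2, N3, N4, N5, N6, N7, N8}); total cost 9 + 2 = 11.
The greedy pick S4, S3, S2 costs 14; no covering selection beats 11.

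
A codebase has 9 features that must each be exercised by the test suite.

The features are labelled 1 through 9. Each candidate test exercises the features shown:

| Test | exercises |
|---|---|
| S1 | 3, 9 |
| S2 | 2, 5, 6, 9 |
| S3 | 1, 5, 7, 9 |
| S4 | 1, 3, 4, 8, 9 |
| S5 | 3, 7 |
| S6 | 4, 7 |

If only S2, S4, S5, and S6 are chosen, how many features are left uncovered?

Union of S2, S4, S5, S6 = {1, 2, 3, 4, 5, 6, 7, 8, 9} — that's every feature, so 0 are uncovered.

0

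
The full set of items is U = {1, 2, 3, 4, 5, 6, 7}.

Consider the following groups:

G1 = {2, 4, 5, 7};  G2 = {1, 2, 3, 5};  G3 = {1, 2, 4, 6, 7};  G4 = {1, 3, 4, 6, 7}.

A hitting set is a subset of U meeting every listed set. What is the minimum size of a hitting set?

The 2 items {3, 7} hit every group.
No single item lies in every group, so at least 2 are needed and 2 is optimal.

2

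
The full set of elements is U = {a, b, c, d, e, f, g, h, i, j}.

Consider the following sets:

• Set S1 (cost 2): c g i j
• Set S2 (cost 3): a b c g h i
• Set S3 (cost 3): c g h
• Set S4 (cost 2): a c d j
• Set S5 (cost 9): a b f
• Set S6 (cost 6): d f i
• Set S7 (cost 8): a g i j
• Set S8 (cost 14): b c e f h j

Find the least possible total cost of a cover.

S1, S4, S8 together cover every element (S1 ∪ S4 ∪ S8 = {a, b, c, d, e, f, g, h, i, j}); total cost 2 + 2 + 14 = 18.
The greedy pick S1, S2, S4, S6, S8 costs 27; no covering selection beats 18.

18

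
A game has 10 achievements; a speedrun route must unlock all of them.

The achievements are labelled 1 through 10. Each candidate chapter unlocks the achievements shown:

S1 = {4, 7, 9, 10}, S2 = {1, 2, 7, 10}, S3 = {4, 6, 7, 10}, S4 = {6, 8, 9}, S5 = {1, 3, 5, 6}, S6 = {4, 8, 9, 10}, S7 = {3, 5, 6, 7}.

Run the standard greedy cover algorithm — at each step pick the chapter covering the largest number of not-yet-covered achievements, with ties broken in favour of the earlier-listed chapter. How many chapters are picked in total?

4

Greedy: pick S1 (covers 4 new) → pick S5 (covers 4 new) → pick S2 (covers 1 new) → pick S4 (covers 1 new). Total picks: 4.
(The true minimum cover uses only 3 chapters, so greedy is not optimal here.)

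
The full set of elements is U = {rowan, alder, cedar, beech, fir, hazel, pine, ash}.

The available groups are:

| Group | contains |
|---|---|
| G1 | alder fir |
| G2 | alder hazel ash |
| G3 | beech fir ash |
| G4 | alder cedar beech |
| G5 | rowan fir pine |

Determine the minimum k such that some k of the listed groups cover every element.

3

Take {G2, G4, G5}. Their union is {rowan, alder, cedar, beech, fir, hazel, pine, ash}, which is all 8 elements.
Each group has at most 3 elements, and 2·3 = 6 < 8 — so at least 3 groups are needed, and 3 is optimal.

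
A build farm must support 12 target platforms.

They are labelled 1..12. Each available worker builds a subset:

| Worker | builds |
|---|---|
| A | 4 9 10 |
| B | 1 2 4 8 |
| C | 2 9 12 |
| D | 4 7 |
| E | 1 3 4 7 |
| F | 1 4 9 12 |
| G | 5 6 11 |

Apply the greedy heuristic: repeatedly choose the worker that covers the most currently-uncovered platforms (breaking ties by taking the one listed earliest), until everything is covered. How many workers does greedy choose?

Greedy: pick B (covers 4 new) → pick G (covers 3 new) → pick A (covers 2 new) → pick E (covers 2 new) → pick C (covers 1 new). Total picks: 5.

5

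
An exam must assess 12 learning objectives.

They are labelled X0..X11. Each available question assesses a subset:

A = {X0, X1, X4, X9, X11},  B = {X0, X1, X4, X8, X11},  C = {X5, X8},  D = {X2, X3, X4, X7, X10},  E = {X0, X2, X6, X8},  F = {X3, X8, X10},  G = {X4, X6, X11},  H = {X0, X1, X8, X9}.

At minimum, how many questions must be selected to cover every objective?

4

Take {A, C, D, G}. Their union is {X0, X1, X2, X3, X4, X5, X6, X7, X8, X9, X10, X11}, which is all 12 objectives.
No 3 of the 8 questions cover everything (all 56 combinations miss at least one objective), so 4 is optimal.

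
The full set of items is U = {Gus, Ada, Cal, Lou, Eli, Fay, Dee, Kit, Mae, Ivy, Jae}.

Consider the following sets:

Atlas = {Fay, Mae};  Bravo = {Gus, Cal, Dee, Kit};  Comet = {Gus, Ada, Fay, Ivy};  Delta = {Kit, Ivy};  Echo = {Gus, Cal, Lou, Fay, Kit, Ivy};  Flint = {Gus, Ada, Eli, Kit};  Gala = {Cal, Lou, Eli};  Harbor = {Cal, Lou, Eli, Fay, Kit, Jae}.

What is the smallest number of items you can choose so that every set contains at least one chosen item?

Take H = {Eli, Fay, Kit}. Each listed set contains at least one of these, so H is a hitting set of size 3.
The sets Atlas, Delta, Gala are pairwise disjoint, so any hitting set needs a separate item for each — at least 3. Hence 3 is optimal.

3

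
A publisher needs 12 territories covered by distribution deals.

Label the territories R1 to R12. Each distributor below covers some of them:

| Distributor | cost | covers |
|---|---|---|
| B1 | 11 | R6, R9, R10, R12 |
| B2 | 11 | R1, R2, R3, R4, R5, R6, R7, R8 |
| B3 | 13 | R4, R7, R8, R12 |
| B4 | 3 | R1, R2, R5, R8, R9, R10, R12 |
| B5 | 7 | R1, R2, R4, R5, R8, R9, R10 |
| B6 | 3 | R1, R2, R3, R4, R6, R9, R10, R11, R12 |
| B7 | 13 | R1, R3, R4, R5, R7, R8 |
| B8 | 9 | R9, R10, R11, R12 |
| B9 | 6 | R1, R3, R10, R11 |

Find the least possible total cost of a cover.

14

B2, B6 together cover every territory (B2 ∪ B6 = {R1, R2, R3, R4, R5, R6, R7, R8, R9, R10, R11, R12}); total cost 11 + 3 = 14.
The greedy pick B6, B4, B2 costs 17; no covering selection beats 14.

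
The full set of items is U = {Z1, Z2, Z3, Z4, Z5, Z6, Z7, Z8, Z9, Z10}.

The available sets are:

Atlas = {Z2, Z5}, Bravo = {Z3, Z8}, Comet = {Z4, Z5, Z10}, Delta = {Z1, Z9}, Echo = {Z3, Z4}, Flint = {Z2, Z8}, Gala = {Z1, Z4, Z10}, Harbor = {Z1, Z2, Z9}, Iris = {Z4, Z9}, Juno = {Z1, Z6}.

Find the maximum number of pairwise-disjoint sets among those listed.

4

Atlas, Bravo, Iris, Juno are pairwise disjoint (Atlas={Z2,Z5}; Bravo={Z3,Z8}; Iris={Z4,Z9}; Juno={Z1,Z6}).
Every remaining set overlaps one of these, and no 5 of the listed sets are pairwise disjoint, so 4 is the maximum.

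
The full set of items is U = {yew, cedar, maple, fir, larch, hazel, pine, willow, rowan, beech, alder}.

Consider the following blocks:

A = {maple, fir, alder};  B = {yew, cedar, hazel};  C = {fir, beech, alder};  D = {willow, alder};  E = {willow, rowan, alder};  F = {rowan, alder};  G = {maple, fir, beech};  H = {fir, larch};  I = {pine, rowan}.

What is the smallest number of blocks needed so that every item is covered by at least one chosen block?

B, D, G, H, and I cover everything between them: the union {yew, cedar, maple, fir, larch, hazel, pine, willow, rowan, beech, alder} is all of U.
No 4 of the 9 blocks cover everything (all 126 combinations miss at least one item), so 5 is optimal.

5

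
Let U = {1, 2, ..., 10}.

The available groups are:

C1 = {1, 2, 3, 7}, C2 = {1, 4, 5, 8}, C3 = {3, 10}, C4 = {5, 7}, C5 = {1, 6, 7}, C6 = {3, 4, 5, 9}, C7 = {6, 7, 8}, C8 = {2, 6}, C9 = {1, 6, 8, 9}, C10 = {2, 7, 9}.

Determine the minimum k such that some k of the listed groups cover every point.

Take {C1, C3, C6, C7}. Their union is {1, 2, 3, 4, 5, 6, 7, 8, 9, 10}, which is all 10 points.
No 3 of the 10 groups cover everything (all 120 combinations miss at least one point), so 4 is optimal.

4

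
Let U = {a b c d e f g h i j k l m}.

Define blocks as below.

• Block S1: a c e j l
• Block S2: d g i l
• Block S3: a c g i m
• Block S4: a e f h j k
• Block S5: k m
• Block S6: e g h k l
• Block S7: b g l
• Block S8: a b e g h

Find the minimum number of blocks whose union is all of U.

4

S2, S3, S4, and S8 cover everything between them: the union {a, b, c, d, e, f, g, h, i, j, k, l, m} is all of U.
No 3 of the 8 blocks cover everything (all 56 combinations miss at least one element), so 4 is optimal.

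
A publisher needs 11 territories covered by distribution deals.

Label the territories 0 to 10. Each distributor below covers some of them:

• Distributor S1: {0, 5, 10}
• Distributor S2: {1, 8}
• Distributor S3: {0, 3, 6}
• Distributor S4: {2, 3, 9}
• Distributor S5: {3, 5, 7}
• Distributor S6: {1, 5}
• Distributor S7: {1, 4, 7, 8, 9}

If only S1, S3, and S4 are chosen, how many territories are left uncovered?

Union of S1, S3, S4 = {0, 2, 3, 5, 6, 9, 10}.
Not covered: 1, 4, 7, 8 — 4 territories.

4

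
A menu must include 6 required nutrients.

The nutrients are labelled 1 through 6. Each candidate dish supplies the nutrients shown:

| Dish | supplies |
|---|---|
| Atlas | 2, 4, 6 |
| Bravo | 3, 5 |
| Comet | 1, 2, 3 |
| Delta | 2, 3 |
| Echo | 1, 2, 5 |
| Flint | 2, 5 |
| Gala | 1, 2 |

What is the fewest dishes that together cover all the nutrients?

3

Take {Atlas, Comet, Echo}. Their union is {1, 2, 3, 4, 5, 6}, which is all 6 nutrients.
Only Atlas contains 4, so Atlas is forced; the remaining 3 nutrients need at least 2 more dishes (each remaining dish adds at most 2) — so at least 3 dishes are needed, and 3 is optimal.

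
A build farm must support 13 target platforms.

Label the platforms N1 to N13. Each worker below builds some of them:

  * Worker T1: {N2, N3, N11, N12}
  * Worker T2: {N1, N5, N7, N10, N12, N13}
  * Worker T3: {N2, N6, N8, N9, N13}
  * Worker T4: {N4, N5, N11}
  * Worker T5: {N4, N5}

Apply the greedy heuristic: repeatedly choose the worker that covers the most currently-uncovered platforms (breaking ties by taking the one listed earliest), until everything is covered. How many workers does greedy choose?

Greedy: pick T2 (covers 6 new) → pick T3 (covers 4 new) → pick T1 (covers 2 new) → pick T4 (covers 1 new). Total picks: 4.

4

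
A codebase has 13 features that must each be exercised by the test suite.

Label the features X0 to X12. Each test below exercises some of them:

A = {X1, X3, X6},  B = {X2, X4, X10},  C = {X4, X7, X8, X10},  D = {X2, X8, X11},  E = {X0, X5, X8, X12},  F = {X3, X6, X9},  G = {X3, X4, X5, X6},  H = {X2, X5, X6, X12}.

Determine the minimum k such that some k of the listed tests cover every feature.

Take {A, C, D, E, F}. Their union is {X0, X1, X2, X3, X4, X5, X6, X7, X8, X9, X10, X11, X12}, which is all 13 features.
No 4 of the 8 tests cover everything (all 70 combinations miss at least one feature), so 5 is optimal.

5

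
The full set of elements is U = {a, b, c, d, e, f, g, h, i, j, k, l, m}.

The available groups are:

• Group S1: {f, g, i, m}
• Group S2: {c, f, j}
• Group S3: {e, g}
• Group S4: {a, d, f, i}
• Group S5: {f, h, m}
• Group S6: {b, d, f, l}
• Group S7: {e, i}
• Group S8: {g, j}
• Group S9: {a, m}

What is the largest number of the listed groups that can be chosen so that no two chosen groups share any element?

S6, S7, S8, S9 are pairwise disjoint (S6={b,d,f,l}; S7={e,i}; S8={g,j}; S9={a,m}).
Every remaining group overlaps one of these, and no 5 of the listed groups are pairwise disjoint, so 4 is the maximum.

4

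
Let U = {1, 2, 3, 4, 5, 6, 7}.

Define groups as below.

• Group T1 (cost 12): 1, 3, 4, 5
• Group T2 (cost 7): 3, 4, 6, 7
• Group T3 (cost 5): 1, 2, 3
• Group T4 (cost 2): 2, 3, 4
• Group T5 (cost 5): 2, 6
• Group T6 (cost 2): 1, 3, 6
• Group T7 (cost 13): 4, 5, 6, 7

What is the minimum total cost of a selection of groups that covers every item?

17

T4, T6, T7 together cover every item (T4 ∪ T6 ∪ T7 = {1, 2, 3, 4, 5, 6, 7}); total cost 2 + 2 + 13 = 17.
No covering selection has total cost below 17.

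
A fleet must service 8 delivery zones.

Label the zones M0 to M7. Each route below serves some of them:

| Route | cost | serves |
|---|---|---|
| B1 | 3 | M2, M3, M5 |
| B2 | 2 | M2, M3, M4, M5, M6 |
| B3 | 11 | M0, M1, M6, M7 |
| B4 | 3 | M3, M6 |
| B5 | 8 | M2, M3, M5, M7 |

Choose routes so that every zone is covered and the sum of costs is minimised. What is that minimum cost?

13

B2, B3 together cover every zone (B2 ∪ B3 = {M0, M1, M2, M3, M4, M5, M6, M7}); total cost 2 + 11 = 13.
No covering selection has total cost below 13.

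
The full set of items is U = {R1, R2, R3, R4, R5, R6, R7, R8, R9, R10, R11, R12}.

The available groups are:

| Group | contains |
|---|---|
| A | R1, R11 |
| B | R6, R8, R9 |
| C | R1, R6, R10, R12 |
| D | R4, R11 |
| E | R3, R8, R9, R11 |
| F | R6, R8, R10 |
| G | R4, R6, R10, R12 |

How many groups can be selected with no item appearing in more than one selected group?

C, E are pairwise disjoint (C={R1,R6,R10,R12}; E={R3,R8,R9,R11}).
Every remaining group overlaps one of these, and no 3 of the listed groups are pairwise disjoint, so 2 is the maximum.

2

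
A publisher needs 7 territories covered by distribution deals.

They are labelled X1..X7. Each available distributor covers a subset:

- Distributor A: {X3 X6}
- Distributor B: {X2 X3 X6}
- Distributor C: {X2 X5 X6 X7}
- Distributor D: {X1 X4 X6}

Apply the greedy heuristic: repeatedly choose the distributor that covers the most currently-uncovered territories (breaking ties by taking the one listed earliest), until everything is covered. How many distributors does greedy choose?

Greedy: pick C (covers 4 new) → pick D (covers 2 new) → pick A (covers 1 new). Total picks: 3.

3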